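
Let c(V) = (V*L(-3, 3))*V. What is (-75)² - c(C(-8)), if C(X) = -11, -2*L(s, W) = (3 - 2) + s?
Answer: 5504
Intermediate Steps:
L(s, W) = -½ - s/2 (L(s, W) = -((3 - 2) + s)/2 = -(1 + s)/2 = -½ - s/2)
c(V) = V² (c(V) = (V*(-½ - ½*(-3)))*V = (V*(-½ + 3/2))*V = (V*1)*V = V*V = V²)
(-75)² - c(C(-8)) = (-75)² - 1*(-11)² = 5625 - 1*121 = 5625 - 121 = 5504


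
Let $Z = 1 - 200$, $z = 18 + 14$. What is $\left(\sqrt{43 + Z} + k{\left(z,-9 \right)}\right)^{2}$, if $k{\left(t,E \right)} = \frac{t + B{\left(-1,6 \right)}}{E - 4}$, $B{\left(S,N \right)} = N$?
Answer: $- \frac{24920}{169} - \frac{152 i \sqrt{39}}{13} \approx -147.46 - 73.018 i$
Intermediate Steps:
$z = 32$
$k{\left(t,E \right)} = \frac{6 + t}{-4 + E}$ ($k{\left(t,E \right)} = \frac{t + 6}{E - 4} = \frac{6 + t}{-4 + E}$)
$Z = -199$
$\left(\sqrt{43 + Z} + k{\left(z,-9 \right)}\right)^{2} = \left(\sqrt{43 - 199} + \frac{6 + 32}{-4 - 9}\right)^{2} = \left(\sqrt{-156} + \frac{1}{-13} \cdot 38\right)^{2} = \left(2 i \sqrt{39} - \frac{38}{13}\right)^{2} = \left(- \frac{38}{13} + 2 i \sqrt{39}\right)^{2}$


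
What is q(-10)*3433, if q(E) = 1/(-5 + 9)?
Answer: 3433/4 ≈ 858.25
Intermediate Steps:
q(E) = ¼ (q(E) = 1/4 = ¼)
q(-10)*3433 = (¼)*3433 = 3433/4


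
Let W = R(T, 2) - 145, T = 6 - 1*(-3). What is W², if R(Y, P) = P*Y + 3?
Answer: 15376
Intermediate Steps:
T = 9 (T = 6 + 3 = 9)
R(Y, P) = 3 + P*Y
W = -124 (W = (3 + 2*9) - 145 = (3 + 18) - 145 = 21 - 145 = -124)
W² = (-124)² = 15376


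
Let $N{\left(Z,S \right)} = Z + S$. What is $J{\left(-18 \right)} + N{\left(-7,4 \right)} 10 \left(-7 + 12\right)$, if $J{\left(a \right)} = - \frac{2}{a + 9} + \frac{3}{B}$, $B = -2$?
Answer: $- \frac{2723}{18} \approx -151.28$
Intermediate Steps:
$J{\left(a \right)} = - \frac{3}{2} - \frac{2}{9 + a}$ ($J{\left(a \right)} = - \frac{2}{a + 9} + \frac{3}{-2} = - \frac{2}{9 + a} + 3 \left(- \frac{1}{2}\right) = - \frac{2}{9 + a} - \frac{3}{2} = - \frac{3}{2} - \frac{2}{9 + a}$)
$N{\left(Z,S \right)} = S + Z$
$J{\left(-18 \right)} + N{\left(-7,4 \right)} 10 \left(-7 + 12\right) = \frac{-31 - -54}{2 \left(9 - 18\right)} + \left(4 - 7\right) 10 \left(-7 + 12\right) = \frac{-31 + 54}{2 \left(-9\right)} - 3 \cdot 10 \cdot 5 = \frac{1}{2} \left(- \frac{1}{9}\right) 23 - 150 = - \frac{23}{18} - 150 = - \frac{2723}{18}$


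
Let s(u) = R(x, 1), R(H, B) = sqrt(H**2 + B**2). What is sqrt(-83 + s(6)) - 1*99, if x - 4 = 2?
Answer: -99 + I*sqrt(83 - sqrt(37)) ≈ -99.0 + 8.7702*I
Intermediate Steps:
x = 6 (x = 4 + 2 = 6)
R(H, B) = sqrt(B**2 + H**2)
s(u) = sqrt(37) (s(u) = sqrt(1**2 + 6**2) = sqrt(1 + 36) = sqrt(37))
sqrt(-83 + s(6)) - 1*99 = sqrt(-83 + sqrt(37)) - 1*99 = sqrt(-83 + sqrt(37)) - 99 = -99 + sqrt(-83 + sqrt(37))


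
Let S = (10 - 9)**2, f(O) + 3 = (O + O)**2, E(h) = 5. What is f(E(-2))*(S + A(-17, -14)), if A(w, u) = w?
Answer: -1552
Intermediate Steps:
f(O) = -3 + 4*O**2 (f(O) = -3 + (O + O)**2 = -3 + (2*O)**2 = -3 + 4*O**2)
S = 1 (S = 1**2 = 1)
f(E(-2))*(S + A(-17, -14)) = (-3 + 4*5**2)*(1 - 17) = (-3 + 4*25)*(-16) = (-3 + 100)*(-16) = 97*(-16) = -1552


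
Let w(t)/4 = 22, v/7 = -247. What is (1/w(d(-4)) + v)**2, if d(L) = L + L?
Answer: 23149926801/7744 ≈ 2.9894e+6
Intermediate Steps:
v = -1729 (v = 7*(-247) = -1729)
d(L) = 2*L
w(t) = 88 (w(t) = 4*22 = 88)
(1/w(d(-4)) + v)**2 = (1/88 - 1729)**2 = (-152151/88)**2 = 23149926801/7744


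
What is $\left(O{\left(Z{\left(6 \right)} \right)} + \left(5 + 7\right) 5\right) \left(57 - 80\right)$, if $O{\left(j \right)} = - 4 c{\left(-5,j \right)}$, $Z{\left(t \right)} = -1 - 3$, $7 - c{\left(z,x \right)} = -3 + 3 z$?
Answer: $920$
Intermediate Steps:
$c{\left(z,x \right)} = 10 - 3 z$ ($c{\left(z,x \right)} = 7 - \left(-3 + 3 z\right) = 10 - 3 z$)
$Z{\left(t \right)} = -4$
$O{\left(j \right)} = -100$ ($O{\left(j \right)} = - 4 \left(10 - -15\right) = - 4 \left(10 + 15\right) = \left(-4\right) 25 = -100$)
$\left(O{\left(Z{\left(6 \right)} \right)} + \left(5 + 7\right) 5\right) \left(57 - 80\right) = \left(-100 + \left(5 + 7\right) 5\right) \left(57 - 80\right) = \left(-100 + 12 \cdot 5\right) \left(57 - 80\right) = \left(-100 + 60\right) \left(-23\right) = \left(-40\right) \left(-23\right) = 920$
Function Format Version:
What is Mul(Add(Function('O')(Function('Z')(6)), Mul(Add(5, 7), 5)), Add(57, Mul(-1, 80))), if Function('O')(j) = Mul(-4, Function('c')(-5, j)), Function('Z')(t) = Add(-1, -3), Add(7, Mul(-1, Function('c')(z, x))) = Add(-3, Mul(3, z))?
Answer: 920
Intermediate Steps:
Function('c')(z, x) = Add(10, Mul(-3, z)) (Function('c')(z, x) = Add(7, Mul(-1, Add(-3, Mul(3, z)))) = Add(7, Add(3, Mul(-3, z))) = Add(10, Mul(-3, z)))
Function('Z')(t) = -4
Function('O')(j) = -100 (Function('O')(j) = Mul(-4, Add(10, Mul(-3, -5))) = Mul(-4, Add(10, 15)) = Mul(-4, 25) = -100)
Mul(Add(Function('O')(Function('Z')(6)), Mul(Add(5, 7), 5)), Add(57, Mul(-1, 80))) = Mul(Add(-100, Mul(Add(5, 7), 5)), Add(57, Mul(-1, 80))) = Mul(Add(-100, Mul(12, 5)), Add(57, -80)) = Mul(Add(-100, 60), -23) = Mul(-40, -23) = 920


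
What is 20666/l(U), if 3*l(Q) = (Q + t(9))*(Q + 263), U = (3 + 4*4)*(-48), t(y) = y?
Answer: 20666/195349 ≈ 0.10579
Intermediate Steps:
U = -912 (U = (3 + 16)*(-48) = 19*(-48) = -912)
l(Q) = (9 + Q)*(263 + Q)/3 (l(Q) = ((Q + 9)*(Q + 263))/3 = ((9 + Q)*(263 + Q))/3 = (9 + Q)*(263 + Q)/3)
20666/l(U) = 20666/(789 + (⅓)*(-912)² + (272/3)*(-912)) = 20666/(789 + (⅓)*831744 - 82688) = 20666/(789 + 277248 - 82688) = 20666/195349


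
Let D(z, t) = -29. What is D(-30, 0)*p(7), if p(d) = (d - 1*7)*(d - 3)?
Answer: 0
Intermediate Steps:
p(d) = (-7 + d)*(-3 + d) (p(d) = (d - 7)*(-3 + d) = (-7 + d)*(-3 + d))
D(-30, 0)*p(7) = -29*(21 + 7² - 10*7) = -29*(21 + 49 - 70) = -29*0 = 0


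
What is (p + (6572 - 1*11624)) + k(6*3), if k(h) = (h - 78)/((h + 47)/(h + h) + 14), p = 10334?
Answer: 3003298/569 ≈ 5278.2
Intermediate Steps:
k(h) = (-78 + h)/(14 + (47 + h)/(2*h)) (k(h) = (-78 + h)/((47 + h)/((2*h)) + 14) = (-78 + h)/((47 + h)*(1/(2*h)) + 14) = (-78 + h)/((47 + h)/(2*h) + 14) = (-78 + h)/(14 + (47 + h)/(2*h)))
(p + (6572 - 1*11624)) + k(6*3) = (10334 + (6572 - 1*11624)) + 2*(6*3)*(-78 + 6*3)/(47 + 29*(6*3)) = (10334 + (6572 - 11624)) + 2*18*(-78 + 18)/(47 + 29*18) = (10334 - 5052) + 2*18*(-60)/(47 + 522) = 5282 + 2*18*(-60)/569 = 5282 + 2*18*(1/569)*(-60) = 5282 - 2160/569 = 3003298/569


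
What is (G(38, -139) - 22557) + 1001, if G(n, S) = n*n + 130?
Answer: -19982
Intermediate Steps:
G(n, S) = 130 + n**2 (G(n, S) = n**2 + 130 = 130 + n**2)
(G(38, -139) - 22557) + 1001 = ((130 + 38**2) - 22557) + 1001 = ((130 + 1444) - 22557) + 1001 = (1574 - 22557) + 1001 = -20983 + 1001 = -19982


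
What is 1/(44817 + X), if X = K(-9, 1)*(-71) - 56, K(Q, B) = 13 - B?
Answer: 1/43909 ≈ 2.2774e-5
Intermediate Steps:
X = -908 (X = (13 - 1*1)*(-71) - 56 = (13 - 1)*(-71) - 56 = 12*(-71) - 56 = -852 - 56 = -908)
1/(44817 + X) = 1/(44817 - 908) = 1/43909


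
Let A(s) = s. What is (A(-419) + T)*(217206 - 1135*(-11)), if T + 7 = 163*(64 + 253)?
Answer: 11770515295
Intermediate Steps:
T = 51664 (T = -7 + 163*(64 + 253) = -7 + 163*317 = -7 + 51671 = 51664)
(A(-419) + T)*(217206 - 1135*(-11)) = (-419 + 51664)*(217206 - 1135*(-11)) = 51245*(217206 + 12485) = 51245*229691 = 11770515295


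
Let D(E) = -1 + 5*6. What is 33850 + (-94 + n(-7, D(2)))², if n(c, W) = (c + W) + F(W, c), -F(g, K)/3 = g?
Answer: 59131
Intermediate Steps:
F(g, K) = -3*g
D(E) = 29 (D(E) = -1 + 30 = 29)
n(c, W) = c - 2*W (n(c, W) = (c + W) - 3*W = (W + c) - 3*W = c - 2*W)
33850 + (-94 + n(-7, D(2)))² = 33850 + (-94 + (-7 - 2*29))² = 33850 + (-94 + (-7 - 58))² = 33850 + (-94 - 65)² = 33850 + (-159)² = 33850 + 25281 = 59131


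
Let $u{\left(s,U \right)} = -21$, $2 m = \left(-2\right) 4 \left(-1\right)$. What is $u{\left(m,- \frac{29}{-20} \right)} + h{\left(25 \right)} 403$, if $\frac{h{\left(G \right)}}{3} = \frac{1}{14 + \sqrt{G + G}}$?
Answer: $\frac{6930}{73} - \frac{6045 \sqrt{2}}{146} \approx 36.377$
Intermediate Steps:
$m = 4$ ($m = \frac{\left(-2\right) 4 \left(-1\right)}{2} = \frac{\left(-8\right) \left(-1\right)}{2} = \frac{1}{2} \cdot 8 = 4$)
$h{\left(G \right)} = \frac{3}{14 + \sqrt{2} \sqrt{G}}$ ($h{\left(G \right)} = \frac{3}{14 + \sqrt{G + G}} = \frac{3}{14 + \sqrt{2 G}} = \frac{3}{14 + \sqrt{2} \sqrt{G}}$)
$u{\left(m,- \frac{29}{-20} \right)} + h{\left(25 \right)} 403 = -21 + \frac{3}{14 + \sqrt{2} \sqrt{25}} \cdot 403 = -21 + \frac{3}{14 + \sqrt{2} \cdot 5} \cdot 403 = -21 + \frac{3}{14 + 5 \sqrt{2}} \cdot 403 = -21 + \frac{1209}{14 + 5 \sqrt{2}}$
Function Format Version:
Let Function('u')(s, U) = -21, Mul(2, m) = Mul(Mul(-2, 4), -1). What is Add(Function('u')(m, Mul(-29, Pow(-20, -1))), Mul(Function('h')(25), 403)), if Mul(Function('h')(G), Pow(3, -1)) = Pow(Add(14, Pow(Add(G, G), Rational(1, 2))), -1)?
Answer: Add(Rational(6930, 73), Mul(Rational(-6045, 146), Pow(2, Rational(1, 2)))) ≈ 36.377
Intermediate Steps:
m = 4 (m = Mul(Rational(1, 2), Mul(Mul(-2, 4), -1)) = Mul(Rational(1, 2), Mul(-8, -1)) = Mul(Rational(1, 2), 8) = 4)
Function('h')(G) = Mul(3, Pow(Add(14, Mul(Pow(2, Rational(1, 2)), Pow(G, Rational(1, 2)))), -1)) (Function('h')(G) = Mul(3, Pow(Add(14, Pow(Add(G, G), Rational(1, 2))), -1)) = Mul(3, Pow(Add(14, Pow(Mul(2, G), Rational(1, 2))), -1)) = Mul(3, Pow(Add(14, Mul(Pow(2, Rational(1, 2)), Pow(G, Rational(1, 2)))), -1)))
Add(Function('u')(m, Mul(-29, Pow(-20, -1))), Mul(Function('h')(25), 403)) = Add(-21, Mul(Mul(3, Pow(Add(14, Mul(Pow(2, Rational(1, 2)), Pow(25, Rational(1, 2)))), -1)), 403)) = Add(-21, Mul(Mul(3, Pow(Add(14, Mul(Pow(2, Rational(1, 2)), 5)), -1)), 403)) = Add(-21, Mul(Mul(3, Pow(Add(14, Mul(5, Pow(2, Rational(1, 2)))), -1)), 403)) = Add(-21, Mul(1209, Pow(Add(14, Mul(5, Pow(2, Rational(1, 2)))), -1)))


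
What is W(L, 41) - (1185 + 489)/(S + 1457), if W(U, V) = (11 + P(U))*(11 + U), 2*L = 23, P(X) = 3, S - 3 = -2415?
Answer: 302499/955 ≈ 316.75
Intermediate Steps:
S = -2412 (S = 3 - 2415 = -2412)
L = 23/2 (L = (½)*23 = 23/2 ≈ 11.500)
W(U, V) = 154 + 14*U (W(U, V) = (11 + 3)*(11 + U) = 14*(11 + U) = 154 + 14*U)
W(L, 41) - (1185 + 489)/(S + 1457) = (154 + 14*(23/2)) - (1185 + 489)/(-2412 + 1457) = (154 + 161) - 1674/(-955) = 315 - 1674*(-1)/955 = 315 - 1*(-1674/955) = 315 + 1674/955 = 302499/955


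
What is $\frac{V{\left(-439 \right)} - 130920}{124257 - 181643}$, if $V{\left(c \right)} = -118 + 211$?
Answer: $\frac{130827}{57386} \approx 2.2798$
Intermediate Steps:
$V{\left(c \right)} = 93$
$\frac{V{\left(-439 \right)} - 130920}{124257 - 181643} = \frac{93 - 130920}{124257 - 181643} = - \frac{130827}{-57386} = \left(-130827\right) \left(- \frac{1}{57386}\right) = \frac{130827}{57386}$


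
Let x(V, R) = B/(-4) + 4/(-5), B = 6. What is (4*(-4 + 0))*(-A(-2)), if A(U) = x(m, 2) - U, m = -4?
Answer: -24/5 ≈ -4.8000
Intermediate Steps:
x(V, R) = -23/10 (x(V, R) = 6/(-4) + 4/(-5) = 6*(-¼) + 4*(-⅕) = -3/2 - ⅘ = -23/10)
A(U) = -23/10 - U
(4*(-4 + 0))*(-A(-2)) = (4*(-4 + 0))*(-(-23/10 - 1*(-2))) = (4*(-4))*(-(-23/10 + 2)) = -(-16)*(-3)/10 = -16*3/10 = -24/5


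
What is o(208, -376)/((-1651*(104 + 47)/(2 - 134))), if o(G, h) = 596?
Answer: 78672/249301 ≈ 0.31557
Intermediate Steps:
o(208, -376)/((-1651*(104 + 47)/(2 - 134))) = 596/((-1651*(104 + 47)/(2 - 134))) = 596/((-249301/(-132))) = 596/((-249301*(-1)/132)) = 596/((-1651*(-151/132))) = 596/(249301/132) = 596*(132/249301) = 78672/249301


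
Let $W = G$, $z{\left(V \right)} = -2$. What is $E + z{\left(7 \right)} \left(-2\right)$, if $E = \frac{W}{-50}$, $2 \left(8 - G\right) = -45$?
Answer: $\frac{339}{100} \approx 3.39$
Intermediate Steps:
$G = \frac{61}{2}$ ($G = 8 - - \frac{45}{2} = 8 + \frac{45}{2} = \frac{61}{2} \approx 30.5$)
$W = \frac{61}{2} \approx 30.5$
$E = - \frac{61}{100}$ ($E = \frac{61}{2 \left(-50\right)} = \frac{61}{2} \left(- \frac{1}{50}\right) = - \frac{61}{100} \approx -0.61$)
$E + z{\left(7 \right)} \left(-2\right) = - \frac{61}{100} - -4 = - \frac{61}{100} + 4 = \frac{339}{100}$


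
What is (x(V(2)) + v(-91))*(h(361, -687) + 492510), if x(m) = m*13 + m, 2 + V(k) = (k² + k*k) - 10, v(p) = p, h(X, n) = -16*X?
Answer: -71549898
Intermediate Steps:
V(k) = -12 + 2*k² (V(k) = -2 + ((k² + k*k) - 10) = -2 + ((k² + k²) - 10) = -2 + (2*k² - 10) = -2 + (-10 + 2*k²) = -12 + 2*k²)
x(m) = 14*m (x(m) = 13*m + m = 14*m)
(x(V(2)) + v(-91))*(h(361, -687) + 492510) = (14*(-12 + 2*2²) - 91)*(-16*361 + 492510) = (14*(-12 + 2*4) - 91)*(-5776 + 492510) = (14*(-12 + 8) - 91)*486734 = (14*(-4) - 91)*486734 = (-56 - 91)*486734 = -147*486734 = -71549898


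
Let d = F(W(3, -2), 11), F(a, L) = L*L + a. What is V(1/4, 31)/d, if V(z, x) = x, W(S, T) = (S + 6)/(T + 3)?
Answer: 31/130 ≈ 0.23846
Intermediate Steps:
W(S, T) = (6 + S)/(3 + T)
F(a, L) = a + L**2 (F(a, L) = L**2 + a = a + L**2)
d = 130 (d = (6 + 3)/(3 - 2) + 11**2 = 9/1 + 121 = 1*9 + 121 = 9 + 121 = 130)
V(1/4, 31)/d = 31/130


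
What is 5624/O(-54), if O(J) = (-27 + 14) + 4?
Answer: -5624/9 ≈ -624.89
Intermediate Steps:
O(J) = -9 (O(J) = -13 + 4 = -9)
5624/O(-54) = 5624/(-9) = 5624*(-⅑) = -5624/9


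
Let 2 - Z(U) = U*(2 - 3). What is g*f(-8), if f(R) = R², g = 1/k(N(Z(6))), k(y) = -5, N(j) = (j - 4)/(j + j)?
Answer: -64/5 ≈ -12.800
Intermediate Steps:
Z(U) = 2 + U (Z(U) = 2 - U*(2 - 3) = 2 - U*(-1) = 2 - (-1)*U = 2 + U)
N(j) = (-4 + j)/(2*j) (N(j) = (-4 + j)/((2*j)) = (-4 + j)*(1/(2*j)) = (-4 + j)/(2*j))
g = -⅕ (g = 1/(-5) = -⅕ ≈ -0.20000)
g*f(-8) = -⅕*(-8)² = -⅕*64 = -64/5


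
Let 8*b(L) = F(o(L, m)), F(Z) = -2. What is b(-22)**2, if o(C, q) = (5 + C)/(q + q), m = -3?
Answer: 1/16 ≈ 0.062500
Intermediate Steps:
o(C, q) = (5 + C)/(2*q) (o(C, q) = (5 + C)/((2*q)) = (5 + C)*(1/(2*q)) = (5 + C)/(2*q))
b(L) = -1/4 (b(L) = (1/8)*(-2) = -1/4)
b(-22)**2 = (-1/4)**2 = 1/16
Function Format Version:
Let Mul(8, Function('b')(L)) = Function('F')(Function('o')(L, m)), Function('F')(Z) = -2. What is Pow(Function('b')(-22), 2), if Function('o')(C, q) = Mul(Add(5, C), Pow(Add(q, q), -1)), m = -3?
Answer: Rational(1, 16) ≈ 0.062500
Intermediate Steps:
Function('o')(C, q) = Mul(Rational(1, 2), Pow(q, -1), Add(5, C)) (Function('o')(C, q) = Mul(Add(5, C), Pow(Mul(2, q), -1)) = Mul(Add(5, C), Mul(Rational(1, 2), Pow(q, -1))) = Mul(Rational(1, 2), Pow(q, -1), Add(5, C)))
Function('b')(L) = Rational(-1, 4) (Function('b')(L) = Mul(Rational(1, 8), -2) = Rational(-1, 4))
Pow(Function('b')(-22), 2) = Pow(Rational(-1, 4), 2) = Rational(1, 16)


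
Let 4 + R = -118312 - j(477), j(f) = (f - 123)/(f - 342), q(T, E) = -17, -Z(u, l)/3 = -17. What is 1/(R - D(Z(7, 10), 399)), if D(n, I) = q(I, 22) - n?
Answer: -45/5321278 ≈ -8.4566e-6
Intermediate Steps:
Z(u, l) = 51 (Z(u, l) = -3*(-17) = 51)
j(f) = (-123 + f)/(-342 + f)
D(n, I) = -17 - n
R = -5324338/45 (R = -4 + (-118312 - (-123 + 477)/(-342 + 477)) = -4 + (-118312 - 354/135) = -4 + (-118312 - 1*118/45) = -4 + (-118312 - 118/45) = -4 - 5324158/45 = -5324338/45 ≈ -1.1832e+5)
1/(R - D(Z(7, 10), 399)) = 1/(-5324338/45 - (-17 - 1*51)) = 1/(-5324338/45 - (-17 - 51)) = 1/(-5324338/45 - 1*(-68)) = 1/(-5324338/45 + 68) = 1/(-5321278/45) = -45/5321278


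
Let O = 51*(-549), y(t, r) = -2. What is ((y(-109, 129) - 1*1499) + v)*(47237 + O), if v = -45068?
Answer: -895894422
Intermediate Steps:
O = -27999
((y(-109, 129) - 1*1499) + v)*(47237 + O) = ((-2 - 1*1499) - 45068)*(47237 - 27999) = ((-2 - 1499) - 45068)*19238 = (-1501 - 45068)*19238 = -46569*19238 = -895894422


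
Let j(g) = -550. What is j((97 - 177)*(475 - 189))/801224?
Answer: -275/400612 ≈ -0.00068645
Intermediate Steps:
j((97 - 177)*(475 - 189))/801224 = -550/801224 = -550*1/801224 = -275/400612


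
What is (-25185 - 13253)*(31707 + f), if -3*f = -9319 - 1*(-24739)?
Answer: -1021182346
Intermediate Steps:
f = -5140 (f = -(-9319 - 1*(-24739))/3 = -(-9319 + 24739)/3 = -⅓*15420 = -5140)
(-25185 - 13253)*(31707 + f) = (-25185 - 13253)*(31707 - 5140) = -38438*26567 = -1021182346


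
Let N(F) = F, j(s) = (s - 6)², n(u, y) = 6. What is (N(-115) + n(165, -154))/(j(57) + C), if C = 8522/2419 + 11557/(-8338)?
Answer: -2198488798/52504286875 ≈ -0.041873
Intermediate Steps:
j(s) = (-6 + s)²
C = 43100053/20169622 (C = 8522*(1/2419) + 11557*(-1/8338) = 8522/2419 - 11557/8338 = 43100053/20169622 ≈ 2.1369)
(N(-115) + n(165, -154))/(j(57) + C) = (-115 + 6)/((-6 + 57)² + 43100053/20169622) = -109/(51² + 43100053/20169622) = -109/(2601 + 43100053/20169622) = -109/52504286875/20169622 = -109*20169622/52504286875 = -2198488798/52504286875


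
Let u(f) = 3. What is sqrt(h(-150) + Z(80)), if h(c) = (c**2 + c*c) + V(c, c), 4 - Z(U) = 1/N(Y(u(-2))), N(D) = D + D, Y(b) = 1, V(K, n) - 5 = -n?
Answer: sqrt(180634)/2 ≈ 212.51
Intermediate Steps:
V(K, n) = 5 - n
N(D) = 2*D
Z(U) = 7/2 (Z(U) = 4 - 1/(2*1) = 4 - 1/2 = 7/2)
h(c) = 5 - c + 2*c**2 (h(c) = (c**2 + c*c) + (5 - c) = (c**2 + c**2) + (5 - c) = 2*c**2 + (5 - c) = 5 - c + 2*c**2)
sqrt(h(-150) + Z(80)) = sqrt((5 - 1*(-150) + 2*(-150)**2) + 7/2) = sqrt((5 + 150 + 2*22500) + 7/2) = sqrt((5 + 150 + 45000) + 7/2) = sqrt(45155 + 7/2) = sqrt(90317/2) = sqrt(180634)/2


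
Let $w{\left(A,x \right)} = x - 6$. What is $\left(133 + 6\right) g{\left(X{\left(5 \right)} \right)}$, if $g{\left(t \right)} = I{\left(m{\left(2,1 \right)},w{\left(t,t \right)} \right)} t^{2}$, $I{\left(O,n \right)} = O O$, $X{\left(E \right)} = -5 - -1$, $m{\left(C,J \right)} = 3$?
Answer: $20016$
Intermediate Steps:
$X{\left(E \right)} = -4$ ($X{\left(E \right)} = -5 + 1 = -4$)
$w{\left(A,x \right)} = -6 + x$ ($w{\left(A,x \right)} = x - 6 = -6 + x$)
$I{\left(O,n \right)} = O^{2}$
$g{\left(t \right)} = 9 t^{2}$ ($g{\left(t \right)} = 3^{2} t^{2} = 9 t^{2}$)
$\left(133 + 6\right) g{\left(X{\left(5 \right)} \right)} = \left(133 + 6\right) 9 \left(-4\right)^{2} = 139 \cdot 9 \cdot 16 = 139 \cdot 144 = 20016$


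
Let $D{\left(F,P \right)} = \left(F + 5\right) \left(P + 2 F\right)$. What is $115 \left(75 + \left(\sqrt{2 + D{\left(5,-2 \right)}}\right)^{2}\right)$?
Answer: $18055$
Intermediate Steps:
$D{\left(F,P \right)} = \left(5 + F\right) \left(P + 2 F\right)$
$115 \left(75 + \left(\sqrt{2 + D{\left(5,-2 \right)}}\right)^{2}\right) = 115 \left(75 + \left(\sqrt{2 + \left(2 \cdot 5^{2} + 5 \left(-2\right) + 10 \cdot 5 + 5 \left(-2\right)\right)}\right)^{2}\right) = 115 \left(75 + \left(\sqrt{2 + \left(2 \cdot 25 - 10 + 50 - 10\right)}\right)^{2}\right) = 115 \left(75 + \left(\sqrt{2 + \left(50 - 10 + 50 - 10\right)}\right)^{2}\right) = 115 \left(75 + \left(\sqrt{2 + 80}\right)^{2}\right) = 115 \left(75 + \left(\sqrt{82}\right)^{2}\right) = 115 \left(75 + 82\right) = 115 \cdot 157 = 18055$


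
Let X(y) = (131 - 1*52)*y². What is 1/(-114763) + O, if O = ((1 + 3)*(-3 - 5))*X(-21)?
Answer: -127943301025/114763 ≈ -1.1148e+6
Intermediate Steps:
X(y) = 79*y² (X(y) = (131 - 52)*y² = 79*y²)
O = -1114848 (O = ((1 + 3)*(-3 - 5))*(79*(-21)²) = (4*(-8))*(79*441) = -32*34839 = -1114848)
1/(-114763) + O = 1/(-114763) - 1114848 = -1/114763 - 1114848 = -127943301025/114763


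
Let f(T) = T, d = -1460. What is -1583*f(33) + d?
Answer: -53699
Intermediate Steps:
-1583*f(33) + d = -1583*33 - 1460 = -52239 - 1460 = -53699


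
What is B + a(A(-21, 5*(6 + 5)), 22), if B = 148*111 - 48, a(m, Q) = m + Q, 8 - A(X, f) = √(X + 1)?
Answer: 16410 - 2*I*√5 ≈ 16410.0 - 4.4721*I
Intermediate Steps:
A(X, f) = 8 - √(1 + X) (A(X, f) = 8 - √(X + 1) = 8 - √(1 + X))
a(m, Q) = Q + m
B = 16380 (B = 16428 - 48 = 16380)
B + a(A(-21, 5*(6 + 5)), 22) = 16380 + (22 + (8 - √(1 - 21))) = 16380 + (22 + (8 - √(-20))) = 16380 + (22 + (8 - 2*I*√5)) = 16380 + (30 - 2*I*√5) = 16410 - 2*I*√5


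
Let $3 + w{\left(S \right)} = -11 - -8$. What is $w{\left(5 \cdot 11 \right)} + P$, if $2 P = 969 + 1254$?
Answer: $\frac{2211}{2} \approx 1105.5$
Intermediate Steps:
$P = \frac{2223}{2}$ ($P = \frac{969 + 1254}{2} = \frac{1}{2} \cdot 2223 = \frac{2223}{2} \approx 1111.5$)
$w{\left(S \right)} = -6$ ($w{\left(S \right)} = -3 - 3 = -6$)
$w{\left(5 \cdot 11 \right)} + P = -6 + \frac{2223}{2} = \frac{2211}{2}$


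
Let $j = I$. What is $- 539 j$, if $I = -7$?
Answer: $3773$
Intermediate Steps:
$j = -7$
$- 539 j = \left(-539\right) \left(-7\right) = 3773$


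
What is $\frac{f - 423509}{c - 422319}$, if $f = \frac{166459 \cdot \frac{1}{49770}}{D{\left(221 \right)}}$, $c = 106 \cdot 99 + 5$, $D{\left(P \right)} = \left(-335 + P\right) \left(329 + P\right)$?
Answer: $\frac{69557541677761}{67637728620000} \approx 1.0284$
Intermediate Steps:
$c = 10499$ ($c = 10494 + 5 = 10499$)
$f = - \frac{8761}{164241000}$ ($f = \frac{166459 \cdot \frac{1}{49770}}{-110215 + 221^{2} - 1326} = \frac{166459 \cdot \frac{1}{49770}}{-110215 + 48841 - 1326} = \frac{166459}{49770 \left(-62700\right)} = \frac{166459}{49770} \left(- \frac{1}{62700}\right) = - \frac{8761}{164241000} \approx -5.3342 \cdot 10^{-5}$)
$\frac{f - 423509}{c - 422319} = \frac{- \frac{8761}{164241000} - 423509}{10499 - 422319} = \frac{- \frac{8761}{164241000} - 423509}{-411820} = \left(- \frac{69557541677761}{164241000}\right) \left(- \frac{1}{411820}\right) = \frac{69557541677761}{67637728620000}$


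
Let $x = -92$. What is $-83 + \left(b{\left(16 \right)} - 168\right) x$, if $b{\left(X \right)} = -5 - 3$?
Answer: $16109$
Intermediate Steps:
$b{\left(X \right)} = -8$ ($b{\left(X \right)} = -5 - 3 = -8$)
$-83 + \left(b{\left(16 \right)} - 168\right) x = -83 + \left(-8 - 168\right) \left(-92\right) = -83 - -16192 = -83 + 16192 = 16109$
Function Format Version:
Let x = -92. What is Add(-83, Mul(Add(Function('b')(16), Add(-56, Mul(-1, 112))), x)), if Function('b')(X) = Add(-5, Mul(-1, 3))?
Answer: 16109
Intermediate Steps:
Function('b')(X) = -8 (Function('b')(X) = Add(-5, -3) = -8)
Add(-83, Mul(Add(Function('b')(16), Add(-56, Mul(-1, 112))), x)) = Add(-83, Mul(Add(-8, Add(-56, Mul(-1, 112))), -92)) = Add(-83, Mul(Add(-8, Add(-56, -112)), -92)) = Add(-83, Mul(Add(-8, -168), -92)) = Add(-83, Mul(-176, -92)) = Add(-83, 16192) = 16109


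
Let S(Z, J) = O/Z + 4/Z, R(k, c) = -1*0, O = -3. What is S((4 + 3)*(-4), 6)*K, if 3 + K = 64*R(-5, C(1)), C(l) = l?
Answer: 3/28 ≈ 0.10714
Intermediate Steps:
R(k, c) = 0
S(Z, J) = 1/Z (S(Z, J) = -3/Z + 4/Z = 1/Z)
K = -3 (K = -3 + 64*0 = -3 + 0 = -3)
S((4 + 3)*(-4), 6)*K = -3/((4 + 3)*(-4)) = -3/(7*(-4)) = -3/(-28) = -1/28*(-3) = 3/28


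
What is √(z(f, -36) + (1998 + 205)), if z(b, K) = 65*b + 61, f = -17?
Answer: √1159 ≈ 34.044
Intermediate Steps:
z(b, K) = 61 + 65*b
√(z(f, -36) + (1998 + 205)) = √((61 + 65*(-17)) + (1998 + 205)) = √((61 - 1105) + 2203) = √(-1044 + 2203) = √1159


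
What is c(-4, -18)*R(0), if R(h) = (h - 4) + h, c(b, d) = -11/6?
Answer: 22/3 ≈ 7.3333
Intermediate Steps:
c(b, d) = -11/6 (c(b, d) = -11*1/6 = -11/6)
R(h) = -4 + 2*h (R(h) = (-4 + h) + h = -4 + 2*h)
c(-4, -18)*R(0) = -11*(-4 + 2*0)/6 = -11*(-4 + 0)/6 = -11/6*(-4) = 22/3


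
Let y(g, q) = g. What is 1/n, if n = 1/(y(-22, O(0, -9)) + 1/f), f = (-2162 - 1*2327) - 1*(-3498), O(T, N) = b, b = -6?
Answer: -21803/991 ≈ -22.001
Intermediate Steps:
O(T, N) = -6
f = -991 (f = (-2162 - 2327) + 3498 = -4489 + 3498 = -991)
n = -991/21803 (n = 1/(-22 + 1/(-991)) = 1/(-22 - 1/991) = 1/(-21803/991) = -991/21803 ≈ -0.045452)
1/n = 1/(-991/21803) = -21803/991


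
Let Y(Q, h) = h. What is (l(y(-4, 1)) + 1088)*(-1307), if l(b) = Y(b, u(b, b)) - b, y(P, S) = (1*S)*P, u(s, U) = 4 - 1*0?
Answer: -1432472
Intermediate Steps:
u(s, U) = 4 (u(s, U) = 4 + 0 = 4)
y(P, S) = P*S (y(P, S) = S*P = P*S)
l(b) = 4 - b
(l(y(-4, 1)) + 1088)*(-1307) = ((4 - (-4)) + 1088)*(-1307) = ((4 - 1*(-4)) + 1088)*(-1307) = ((4 + 4) + 1088)*(-1307) = (8 + 1088)*(-1307) = 1096*(-1307) = -1432472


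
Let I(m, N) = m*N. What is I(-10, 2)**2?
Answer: 400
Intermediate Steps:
I(m, N) = N*m
I(-10, 2)**2 = (2*(-10))**2 = (-20)**2 = 400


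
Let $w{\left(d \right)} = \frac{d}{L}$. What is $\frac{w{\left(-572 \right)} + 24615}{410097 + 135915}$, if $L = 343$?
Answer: $\frac{8442373}{187282116} \approx 0.045078$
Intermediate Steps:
$w{\left(d \right)} = \frac{d}{343}$
$\frac{w{\left(-572 \right)} + 24615}{410097 + 135915} = \frac{\frac{1}{343} \left(-572\right) + 24615}{410097 + 135915} = \frac{- \frac{572}{343} + 24615}{546012} = \frac{8442373}{343} \cdot \frac{1}{546012} = \frac{8442373}{187282116}$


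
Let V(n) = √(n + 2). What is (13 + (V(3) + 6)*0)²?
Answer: 169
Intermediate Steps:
V(n) = √(2 + n)
(13 + (V(3) + 6)*0)² = (13 + (√(2 + 3) + 6)*0)² = (13 + (√5 + 6)*0)² = (13 + (6 + √5)*0)² = (13 + 0)² = 13² = 169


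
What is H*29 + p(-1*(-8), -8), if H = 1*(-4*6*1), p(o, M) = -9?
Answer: -705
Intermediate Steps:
H = -24 (H = 1*(-24*1) = 1*(-24) = -24)
H*29 + p(-1*(-8), -8) = -24*29 - 9 = -696 - 9 = -705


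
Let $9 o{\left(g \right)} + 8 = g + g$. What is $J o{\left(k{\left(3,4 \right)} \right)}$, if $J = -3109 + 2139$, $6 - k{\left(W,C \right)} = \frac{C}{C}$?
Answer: $- \frac{1940}{9} \approx -215.56$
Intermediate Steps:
$k{\left(W,C \right)} = 5$ ($k{\left(W,C \right)} = 6 - \frac{C}{C} = 6 - 1 = 5$)
$J = -970$
$o{\left(g \right)} = - \frac{8}{9} + \frac{2 g}{9}$ ($o{\left(g \right)} = - \frac{8}{9} + \frac{g + g}{9} = - \frac{8}{9} + \frac{2 g}{9}$)
$J o{\left(k{\left(3,4 \right)} \right)} = - 970 \left(- \frac{8}{9} + \frac{2}{9} \cdot 5\right) = - 970 \left(- \frac{8}{9} + \frac{10}{9}\right) = \left(-970\right) \frac{2}{9} = - \frac{1940}{9}$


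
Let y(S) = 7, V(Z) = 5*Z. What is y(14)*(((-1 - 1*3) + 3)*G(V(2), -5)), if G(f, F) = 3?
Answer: -21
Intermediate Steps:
y(14)*(((-1 - 1*3) + 3)*G(V(2), -5)) = 7*(((-1 - 1*3) + 3)*3) = 7*(((-1 - 3) + 3)*3) = 7*((-4 + 3)*3) = 7*(-1*3) = 7*(-3) = -21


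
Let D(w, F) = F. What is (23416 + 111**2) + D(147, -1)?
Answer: 35736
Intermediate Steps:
(23416 + 111**2) + D(147, -1) = (23416 + 111**2) - 1 = (23416 + 12321) - 1 = 35737 - 1 = 35736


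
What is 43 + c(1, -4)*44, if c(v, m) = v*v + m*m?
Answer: 791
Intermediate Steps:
c(v, m) = m**2 + v**2 (c(v, m) = v**2 + m**2 = m**2 + v**2)
43 + c(1, -4)*44 = 43 + ((-4)**2 + 1**2)*44 = 43 + (16 + 1)*44 = 43 + 17*44 = 43 + 748 = 791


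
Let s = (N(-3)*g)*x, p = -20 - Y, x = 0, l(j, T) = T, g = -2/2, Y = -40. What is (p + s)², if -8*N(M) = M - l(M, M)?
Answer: 400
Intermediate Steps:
g = -1 (g = -2*½ = -1)
N(M) = 0 (N(M) = -(M - M)/8 = -⅛*0 = 0)
p = 20 (p = -20 - 1*(-40) = -20 + 40 = 20)
s = 0 (s = (0*(-1))*0 = 0*0 = 0)
(p + s)² = (20 + 0)² = 20² = 400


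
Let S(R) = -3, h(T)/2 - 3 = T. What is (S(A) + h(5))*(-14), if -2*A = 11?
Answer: -182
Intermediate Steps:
A = -11/2 (A = -½*11 = -11/2 ≈ -5.5000)
h(T) = 6 + 2*T
(S(A) + h(5))*(-14) = (-3 + (6 + 2*5))*(-14) = (-3 + (6 + 10))*(-14) = (-3 + 16)*(-14) = 13*(-14) = -182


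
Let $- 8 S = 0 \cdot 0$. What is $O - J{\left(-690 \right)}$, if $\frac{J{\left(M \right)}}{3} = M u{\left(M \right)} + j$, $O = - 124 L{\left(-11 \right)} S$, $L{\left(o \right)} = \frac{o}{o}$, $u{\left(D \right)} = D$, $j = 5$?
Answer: $-1428315$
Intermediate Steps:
$S = 0$ ($S = - \frac{0 \cdot 0}{8} = \left(- \frac{1}{8}\right) 0 = 0$)
$L{\left(o \right)} = 1$
$O = 0$ ($O = \left(-124\right) 1 \cdot 0 = \left(-124\right) 0 = 0$)
$J{\left(M \right)} = 15 + 3 M^{2}$ ($J{\left(M \right)} = 3 \left(M M + 5\right) = 3 \left(M^{2} + 5\right) = 3 \left(5 + M^{2}\right) = 15 + 3 M^{2}$)
$O - J{\left(-690 \right)} = 0 - \left(15 + 3 \left(-690\right)^{2}\right) = 0 - \left(15 + 3 \cdot 476100\right) = 0 - \left(15 + 1428300\right) = 0 - 1428315 = -1428315$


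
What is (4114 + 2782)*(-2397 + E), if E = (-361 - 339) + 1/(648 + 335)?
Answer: -20993837600/983 ≈ -2.1357e+7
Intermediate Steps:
E = -688099/983 (E = -700 + 1/983 = -688099/983 ≈ -700.00)
(4114 + 2782)*(-2397 + E) = (4114 + 2782)*(-2397 - 688099/983) = 6896*(-3044350/983) = -20993837600/983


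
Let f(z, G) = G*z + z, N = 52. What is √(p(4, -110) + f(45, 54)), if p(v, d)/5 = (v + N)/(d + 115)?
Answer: √2531 ≈ 50.309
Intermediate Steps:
f(z, G) = z + G*z
p(v, d) = 5*(52 + v)/(115 + d) (p(v, d) = 5*((v + 52)/(d + 115)) = 5*((52 + v)/(115 + d)) = 5*(52 + v)/(115 + d))
√(p(4, -110) + f(45, 54)) = √(5*(52 + 4)/(115 - 110) + 45*(1 + 54)) = √(5*56/5 + 45*55) = √(5*(⅕)*56 + 2475) = √(56 + 2475) = √2531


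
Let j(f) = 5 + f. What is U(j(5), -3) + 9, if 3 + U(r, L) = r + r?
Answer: 26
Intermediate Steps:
U(r, L) = -3 + 2*r (U(r, L) = -3 + (r + r) = -3 + 2*r)
U(j(5), -3) + 9 = (-3 + 2*(5 + 5)) + 9 = (-3 + 2*10) + 9 = (-3 + 20) + 9 = 17 + 9 = 26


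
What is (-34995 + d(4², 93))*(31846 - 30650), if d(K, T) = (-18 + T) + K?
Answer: -41745184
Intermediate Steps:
d(K, T) = -18 + K + T
(-34995 + d(4², 93))*(31846 - 30650) = (-34995 + (-18 + 4² + 93))*(31846 - 30650) = (-34995 + (-18 + 16 + 93))*1196 = (-34995 + 91)*1196 = -34904*1196 = -41745184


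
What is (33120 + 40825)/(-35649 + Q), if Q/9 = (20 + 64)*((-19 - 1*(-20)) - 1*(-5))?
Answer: -73945/31113 ≈ -2.3767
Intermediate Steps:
Q = 4536 (Q = 9*((20 + 64)*((-19 - 1*(-20)) - 1*(-5))) = 9*(84*((-19 + 20) + 5)) = 9*(84*(1 + 5)) = 9*(84*6) = 9*504 = 4536)
(33120 + 40825)/(-35649 + Q) = (33120 + 40825)/(-35649 + 4536) = 73945/(-31113) = 73945*(-1/31113) = -73945/31113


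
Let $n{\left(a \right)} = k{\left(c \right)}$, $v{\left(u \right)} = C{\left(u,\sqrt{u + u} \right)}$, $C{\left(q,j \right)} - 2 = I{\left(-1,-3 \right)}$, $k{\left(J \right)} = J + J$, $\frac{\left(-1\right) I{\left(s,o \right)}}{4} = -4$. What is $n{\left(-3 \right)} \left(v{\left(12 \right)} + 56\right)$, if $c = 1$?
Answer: $148$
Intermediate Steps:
$I{\left(s,o \right)} = 16$ ($I{\left(s,o \right)} = \left(-4\right) \left(-4\right) = 16$)
$k{\left(J \right)} = 2 J$
$C{\left(q,j \right)} = 18$ ($C{\left(q,j \right)} = 2 + 16 = 18$)
$v{\left(u \right)} = 18$
$n{\left(a \right)} = 2$ ($n{\left(a \right)} = 2 \cdot 1 = 2$)
$n{\left(-3 \right)} \left(v{\left(12 \right)} + 56\right) = 2 \left(18 + 56\right) = 2 \cdot 74 = 148$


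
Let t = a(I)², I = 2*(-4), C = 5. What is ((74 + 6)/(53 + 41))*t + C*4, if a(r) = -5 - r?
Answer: 1300/47 ≈ 27.660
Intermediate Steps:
I = -8
t = 9 (t = (-5 - 1*(-8))² = (-5 + 8)² = 3² = 9)
((74 + 6)/(53 + 41))*t + C*4 = ((74 + 6)/(53 + 41))*9 + 5*4 = (80/94)*9 + 20 = (80*(1/94))*9 + 20 = (40/47)*9 + 20 = 360/47 + 20 = 1300/47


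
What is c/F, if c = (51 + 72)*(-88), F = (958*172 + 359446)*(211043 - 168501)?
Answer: -2706/5575363081 ≈ -4.8535e-7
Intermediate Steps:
F = 22301452324 (F = (164776 + 359446)*42542 = 524222*42542 = 22301452324)
c = -10824 (c = 123*(-88) = -10824)
c/F = -10824/22301452324 = -10824*1/22301452324 = -2706/5575363081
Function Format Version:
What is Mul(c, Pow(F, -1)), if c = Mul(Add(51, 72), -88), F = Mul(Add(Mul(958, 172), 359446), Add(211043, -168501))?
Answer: Rational(-2706, 5575363081) ≈ -4.8535e-7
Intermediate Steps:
F = 22301452324 (F = Mul(Add(164776, 359446), 42542) = Mul(524222, 42542) = 22301452324)
c = -10824 (c = Mul(123, -88) = -10824)
Mul(c, Pow(F, -1)) = Mul(-10824, Pow(22301452324, -1)) = Mul(-10824, Rational(1, 22301452324)) = Rational(-2706, 5575363081)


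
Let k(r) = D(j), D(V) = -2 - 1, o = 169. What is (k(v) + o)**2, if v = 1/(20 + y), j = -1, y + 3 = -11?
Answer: 27556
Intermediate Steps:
y = -14 (y = -3 - 11 = -14)
D(V) = -3
v = 1/6 (v = 1/(20 - 14) = 1/6 ≈ 0.16667)
k(r) = -3
(k(v) + o)**2 = (-3 + 169)**2 = 166**2 = 27556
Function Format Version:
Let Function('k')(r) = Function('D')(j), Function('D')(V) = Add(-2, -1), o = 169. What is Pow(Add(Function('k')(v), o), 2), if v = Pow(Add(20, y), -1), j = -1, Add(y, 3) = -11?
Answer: 27556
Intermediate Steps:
y = -14 (y = Add(-3, -11) = -14)
Function('D')(V) = -3
v = Rational(1, 6) (v = Pow(Add(20, -14), -1) = Pow(6, -1) = Rational(1, 6) ≈ 0.16667)
Function('k')(r) = -3
Pow(Add(Function('k')(v), o), 2) = Pow(Add(-3, 169), 2) = Pow(166, 2) = 27556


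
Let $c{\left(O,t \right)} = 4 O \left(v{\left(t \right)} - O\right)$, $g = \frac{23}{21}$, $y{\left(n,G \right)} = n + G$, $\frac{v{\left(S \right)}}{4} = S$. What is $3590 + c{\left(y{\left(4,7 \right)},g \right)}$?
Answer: $\frac{69274}{21} \approx 3298.8$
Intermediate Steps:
$v{\left(S \right)} = 4 S$
$y{\left(n,G \right)} = G + n$
$g = \frac{23}{21}$ ($g = 23 \cdot \frac{1}{21} = \frac{23}{21} \approx 1.0952$)
$c{\left(O,t \right)} = 4 O \left(- O + 4 t\right)$ ($c{\left(O,t \right)} = 4 O \left(4 t - O\right) = 4 O \left(- O + 4 t\right)$)
$3590 + c{\left(y{\left(4,7 \right)},g \right)} = 3590 + 4 \left(7 + 4\right) \left(- (7 + 4) + 4 \cdot \frac{23}{21}\right) = 3590 + 4 \cdot 11 \left(\left(-1\right) 11 + \frac{92}{21}\right) = 3590 + 4 \cdot 11 \left(-11 + \frac{92}{21}\right) = 3590 + 4 \cdot 11 \left(- \frac{139}{21}\right) = 3590 - \frac{6116}{21} = \frac{69274}{21}$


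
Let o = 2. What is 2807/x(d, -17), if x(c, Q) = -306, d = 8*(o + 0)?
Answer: -2807/306 ≈ -9.1732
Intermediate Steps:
d = 16 (d = 8*(2 + 0) = 8*2 = 16)
2807/x(d, -17) = 2807/(-306) = 2807*(-1/306) = -2807/306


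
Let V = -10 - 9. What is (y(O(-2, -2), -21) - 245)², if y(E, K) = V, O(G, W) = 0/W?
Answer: 69696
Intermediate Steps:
V = -19
O(G, W) = 0
y(E, K) = -19
(y(O(-2, -2), -21) - 245)² = (-19 - 245)² = (-264)² = 69696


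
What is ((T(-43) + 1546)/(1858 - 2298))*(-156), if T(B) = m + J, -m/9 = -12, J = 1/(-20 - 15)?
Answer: 2257671/3850 ≈ 586.41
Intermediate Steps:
J = -1/35 (J = 1/(-35) = -1/35 ≈ -0.028571)
m = 108 (m = -9*(-12) = 108)
T(B) = 3779/35 (T(B) = 108 - 1/35 = 3779/35)
((T(-43) + 1546)/(1858 - 2298))*(-156) = ((3779/35 + 1546)/(1858 - 2298))*(-156) = ((57889/35)/(-440))*(-156) = ((57889/35)*(-1/440))*(-156) = -57889/15400*(-156) = 2257671/3850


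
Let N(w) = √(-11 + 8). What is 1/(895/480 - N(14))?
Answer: 17184/59689 + 9216*I*√3/59689 ≈ 0.28789 + 0.26743*I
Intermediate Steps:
N(w) = I*√3 (N(w) = √(-3) = I*√3)
1/(895/480 - N(14)) = 1/(895/480 - I*√3) = 1/(895*(1/480) - I*√3) = 1/(179/96 - I*√3)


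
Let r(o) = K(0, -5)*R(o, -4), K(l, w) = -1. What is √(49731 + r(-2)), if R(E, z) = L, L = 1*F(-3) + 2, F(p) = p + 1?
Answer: 11*√411 ≈ 223.00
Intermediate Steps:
F(p) = 1 + p
L = 0 (L = 1*(1 - 3) + 2 = 1*(-2) + 2 = -2 + 2 = 0)
R(E, z) = 0
r(o) = 0 (r(o) = -1*0 = 0)
√(49731 + r(-2)) = √(49731 + 0) = √49731 = 11*√411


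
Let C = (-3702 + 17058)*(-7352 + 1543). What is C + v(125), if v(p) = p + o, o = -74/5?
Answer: -387924469/5 ≈ -7.7585e+7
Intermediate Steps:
C = -77585004 (C = 13356*(-5809) = -77585004)
o = -74/5 (o = -74*⅕ = -74/5 ≈ -14.800)
v(p) = -74/5 + p (v(p) = p - 74/5 = -74/5 + p)
C + v(125) = -77585004 + (-74/5 + 125) = -77585004 + 551/5 = -387924469/5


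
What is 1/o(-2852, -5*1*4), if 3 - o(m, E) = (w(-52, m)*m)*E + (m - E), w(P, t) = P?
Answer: 1/2968915 ≈ 3.3682e-7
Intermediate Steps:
o(m, E) = 3 + E - m + 52*E*m (o(m, E) = 3 - ((-52*m)*E + (m - E)) = 3 - (-52*E*m + (m - E)) = 3 - (m - E - 52*E*m) = 3 + (E - m + 52*E*m) = 3 + E - m + 52*E*m)
1/o(-2852, -5*1*4) = 1/(3 - 5*1*4 - 1*(-2852) + 52*(-5*1*4)*(-2852)) = 1/(3 - 5*4 + 2852 + 52*(-5*4)*(-2852)) = 1/(3 - 20 + 2852 + 52*(-20)*(-2852)) = 1/(3 - 20 + 2852 + 2966080) = 1/2968915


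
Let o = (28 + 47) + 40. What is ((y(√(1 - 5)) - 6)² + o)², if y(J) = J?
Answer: 21033 - 7056*I ≈ 21033.0 - 7056.0*I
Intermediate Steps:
o = 115 (o = 75 + 40 = 115)
((y(√(1 - 5)) - 6)² + o)² = ((√(1 - 5) - 6)² + 115)² = ((√(-4) - 6)² + 115)² = ((2*I - 6)² + 115)² = ((-6 + 2*I)² + 115)² = (115 + (-6 + 2*I)²)²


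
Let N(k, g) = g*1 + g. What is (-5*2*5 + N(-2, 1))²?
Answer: 2304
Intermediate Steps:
N(k, g) = 2*g (N(k, g) = g + g = 2*g)
(-5*2*5 + N(-2, 1))² = (-5*2*5 + 2*1)² = (-10*5 + 2)² = (-50 + 2)² = (-48)² = 2304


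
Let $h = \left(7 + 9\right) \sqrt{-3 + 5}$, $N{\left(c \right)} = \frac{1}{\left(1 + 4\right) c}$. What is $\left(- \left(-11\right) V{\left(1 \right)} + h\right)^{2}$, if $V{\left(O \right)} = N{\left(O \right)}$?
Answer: $\frac{12921}{25} + \frac{352 \sqrt{2}}{5} \approx 616.4$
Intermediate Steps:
$N{\left(c \right)} = \frac{1}{5 c}$
$V{\left(O \right)} = \frac{1}{5 O}$
$h = 16 \sqrt{2} \approx 22.627$
$\left(- \left(-11\right) V{\left(1 \right)} + h\right)^{2} = \left(- \left(-11\right) \frac{1}{5 \cdot 1} + 16 \sqrt{2}\right)^{2} = \left(- \left(-11\right) \frac{1}{5} \cdot 1 + 16 \sqrt{2}\right)^{2} = \left(- \frac{-11}{5} + 16 \sqrt{2}\right)^{2} = \left(\left(-1\right) \left(- \frac{11}{5}\right) + 16 \sqrt{2}\right)^{2} = \left(\frac{11}{5} + 16 \sqrt{2}\right)^{2}$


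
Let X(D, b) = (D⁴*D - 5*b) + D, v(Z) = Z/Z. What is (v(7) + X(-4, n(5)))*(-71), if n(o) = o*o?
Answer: 81792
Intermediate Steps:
n(o) = o²
v(Z) = 1
X(D, b) = D + D⁵ - 5*b (X(D, b) = (D⁵ - 5*b) + D = D + D⁵ - 5*b)
(v(7) + X(-4, n(5)))*(-71) = (1 + (-4 + (-4)⁵ - 5*5²))*(-71) = (1 + (-4 - 1024 - 5*25))*(-71) = (1 + (-4 - 1024 - 125))*(-71) = (1 - 1153)*(-71) = -1152*(-71) = 81792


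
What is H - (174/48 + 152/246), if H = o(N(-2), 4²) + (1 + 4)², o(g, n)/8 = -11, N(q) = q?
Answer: -66167/984 ≈ -67.243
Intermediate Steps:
o(g, n) = -88 (o(g, n) = 8*(-11) = -88)
H = -63 (H = -88 + (1 + 4)² = -88 + 5² = -88 + 25 = -63)
H - (174/48 + 152/246) = -63 - (174/48 + 152/246) = -63 - (174*(1/48) + 152*(1/246)) = -63 - (29/8 + 76/123) = -63 - 1*4175/984 = -63 - 4175/984 = -66167/984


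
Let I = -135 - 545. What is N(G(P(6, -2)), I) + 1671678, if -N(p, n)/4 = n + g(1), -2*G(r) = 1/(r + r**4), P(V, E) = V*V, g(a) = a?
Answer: 1674394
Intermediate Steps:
P(V, E) = V**2
G(r) = -1/(2*(r + r**4))
I = -680
N(p, n) = -4 - 4*n (N(p, n) = -4*(n + 1) = -4*(1 + n) = -4 - 4*n)
N(G(P(6, -2)), I) + 1671678 = (-4 - 4*(-680)) + 1671678 = (-4 + 2720) + 1671678 = 2716 + 1671678 = 1674394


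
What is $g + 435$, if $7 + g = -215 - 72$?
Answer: $141$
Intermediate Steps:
$g = -294$ ($g = -7 - 287 = -294$)
$g + 435 = -294 + 435 = 141$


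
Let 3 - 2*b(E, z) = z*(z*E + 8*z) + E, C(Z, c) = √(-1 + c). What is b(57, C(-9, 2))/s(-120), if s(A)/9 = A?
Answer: 119/2160 ≈ 0.055093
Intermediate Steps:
s(A) = 9*A
b(E, z) = 3/2 - E/2 - z*(8*z + E*z)/2 (b(E, z) = 3/2 - (z*(z*E + 8*z) + E)/2 = 3/2 - (z*(E*z + 8*z) + E)/2 = 3/2 - (z*(8*z + E*z) + E)/2 = 3/2 - (E + z*(8*z + E*z))/2 = 3/2 + (-E/2 - z*(8*z + E*z)/2) = 3/2 - E/2 - z*(8*z + E*z)/2)
b(57, C(-9, 2))/s(-120) = (3/2 - 4*(√(-1 + 2))² - ½*57 - ½*57*(√(-1 + 2))²)/((9*(-120))) = (3/2 - 4*(√1)² - 57/2 - ½*57*(√1)²)/(-1080) = (3/2 - 4*1² - 57/2 - ½*57*1²)*(-1/1080) = (3/2 - 4*1 - 57/2 - ½*57*1)*(-1/1080) = (3/2 - 4 - 57/2 - 57/2)*(-1/1080) = -119/2*(-1/1080) = 119/2160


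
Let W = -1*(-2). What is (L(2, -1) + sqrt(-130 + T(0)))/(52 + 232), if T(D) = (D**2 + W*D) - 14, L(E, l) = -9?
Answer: -9/284 + 3*I/71 ≈ -0.03169 + 0.042253*I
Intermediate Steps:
W = 2
T(D) = -14 + D**2 + 2*D (T(D) = (D**2 + 2*D) - 14 = -14 + D**2 + 2*D)
(L(2, -1) + sqrt(-130 + T(0)))/(52 + 232) = (-9 + sqrt(-130 + (-14 + 0**2 + 2*0)))/(52 + 232) = (-9 + sqrt(-130 + (-14 + 0 + 0)))/284 = (-9 + sqrt(-130 - 14))*(1/284) = (-9 + sqrt(-144))*(1/284) = (-9 + 12*I)*(1/284) = -9/284 + 3*I/71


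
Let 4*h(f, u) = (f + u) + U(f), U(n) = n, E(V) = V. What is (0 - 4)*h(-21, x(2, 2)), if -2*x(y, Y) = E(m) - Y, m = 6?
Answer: 44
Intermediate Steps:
x(y, Y) = -3 + Y/2 (x(y, Y) = -(6 - Y)/2 = -3 + Y/2)
h(f, u) = f/2 + u/4 (h(f, u) = ((f + u) + f)/4 = (u + 2*f)/4 = f/2 + u/4)
(0 - 4)*h(-21, x(2, 2)) = (0 - 4)*((1/2)*(-21) + (-3 + (1/2)*2)/4) = -4*(-21/2 + (-3 + 1)/4) = -4*(-21/2 + (1/4)*(-2)) = -4*(-21/2 - 1/2) = -4*(-11) = 44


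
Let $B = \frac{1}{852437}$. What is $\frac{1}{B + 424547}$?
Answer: $\frac{852437}{361899571040} \approx 2.3555 \cdot 10^{-6}$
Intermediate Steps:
$B = \frac{1}{852437} \approx 1.1731 \cdot 10^{-6}$
$\frac{1}{B + 424547} = \frac{1}{\frac{1}{852437} + 424547} = \frac{1}{\frac{361899571040}{852437}} = \frac{852437}{361899571040}$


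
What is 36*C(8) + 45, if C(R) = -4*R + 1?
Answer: -1071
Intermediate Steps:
C(R) = 1 - 4*R
36*C(8) + 45 = 36*(1 - 4*8) + 45 = 36*(1 - 32) + 45 = 36*(-31) + 45 = -1116 + 45 = -1071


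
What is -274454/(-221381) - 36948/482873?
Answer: 124346841154/106898907613 ≈ 1.1632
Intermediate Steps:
-274454/(-221381) - 36948/482873 = -274454*(-1/221381) - 36948*1/482873 = 274454/221381 - 36948/482873 = 124346841154/106898907613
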